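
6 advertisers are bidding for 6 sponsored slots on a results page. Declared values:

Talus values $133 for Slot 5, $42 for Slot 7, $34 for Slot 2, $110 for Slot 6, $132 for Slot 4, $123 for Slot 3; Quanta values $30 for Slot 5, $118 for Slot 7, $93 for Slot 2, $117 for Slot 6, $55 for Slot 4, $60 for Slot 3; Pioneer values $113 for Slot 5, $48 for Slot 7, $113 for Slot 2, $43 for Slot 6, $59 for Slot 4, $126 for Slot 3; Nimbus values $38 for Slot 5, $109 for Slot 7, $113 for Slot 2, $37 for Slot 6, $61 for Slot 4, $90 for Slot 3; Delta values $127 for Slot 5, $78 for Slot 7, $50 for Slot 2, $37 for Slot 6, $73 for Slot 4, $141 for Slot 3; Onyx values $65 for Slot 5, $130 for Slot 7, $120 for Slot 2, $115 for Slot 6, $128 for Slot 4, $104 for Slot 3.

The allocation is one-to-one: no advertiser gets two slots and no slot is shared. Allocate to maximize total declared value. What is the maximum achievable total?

Max total: $746

Optimal: Talus→Slot 4 ($132), Quanta→Slot 6 ($117), Pioneer→Slot 5 ($113), Nimbus→Slot 2 ($113), Delta→Slot 3 ($141), Onyx→Slot 7 ($130) — total 132+117+113+113+141+130 = $746.
Row-greedy (each advertiser in turn takes its best remaining slot) gives $678, worse by 68.
Swapping Pioneer↔Talus (Pioneer→Slot 4 $59, Talus→Slot 5 $133) loses 53.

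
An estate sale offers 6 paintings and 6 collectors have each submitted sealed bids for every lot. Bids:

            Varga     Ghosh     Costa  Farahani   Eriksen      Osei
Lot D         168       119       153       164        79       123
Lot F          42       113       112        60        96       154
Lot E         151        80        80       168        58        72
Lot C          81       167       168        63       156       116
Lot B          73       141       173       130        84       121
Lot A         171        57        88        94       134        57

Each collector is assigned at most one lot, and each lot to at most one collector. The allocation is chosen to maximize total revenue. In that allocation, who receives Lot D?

Optimal: Varga→Lot D ($168), Ghosh→Lot C ($167), Costa→Lot B ($173), Farahani→Lot E ($168), Eriksen→Lot A ($134), Osei→Lot F ($154) — total 168+167+173+168+134+154 = $964.
Column-greedy (each lot in turn goes to its best remaining collector) gives $933, worse by 31.
Swapping Osei↔Farahani (Osei→Lot E $72, Farahani→Lot F $60) loses 190.
Varga's own top lot is Lot A ($171), but forcing Varga→Lot A and reassigning the rest optimally gives only $943 — worse by 21.

Varga receives Lot D.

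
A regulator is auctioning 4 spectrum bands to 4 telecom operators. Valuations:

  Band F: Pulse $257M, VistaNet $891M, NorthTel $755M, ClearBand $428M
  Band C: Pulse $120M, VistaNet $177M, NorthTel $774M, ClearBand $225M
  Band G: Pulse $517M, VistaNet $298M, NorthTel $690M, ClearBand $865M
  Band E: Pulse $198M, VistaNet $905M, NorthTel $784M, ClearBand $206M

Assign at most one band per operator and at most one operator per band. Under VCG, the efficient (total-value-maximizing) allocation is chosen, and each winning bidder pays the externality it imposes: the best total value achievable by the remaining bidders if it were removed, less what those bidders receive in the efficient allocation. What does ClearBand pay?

ClearBand pays $260M.

Efficient allocation: Pulse→Band F ($257M), VistaNet→Band E ($905M), NorthTel→Band C ($774M), ClearBand→Band G ($865M); total welfare W = $2801M.
ClearBand receives Band G at value $865M, so the others get W − 865 = $1936M.
Without ClearBand: best allocation of the remaining 3 bidders over all 4 bands is Pulse→Band G ($517M), VistaNet→Band E ($905M), NorthTel→Band C ($774M), total $2196M.
VCG payment = (others' best without ClearBand) − (others' welfare with ClearBand) = 2196 − 1936 = $260M.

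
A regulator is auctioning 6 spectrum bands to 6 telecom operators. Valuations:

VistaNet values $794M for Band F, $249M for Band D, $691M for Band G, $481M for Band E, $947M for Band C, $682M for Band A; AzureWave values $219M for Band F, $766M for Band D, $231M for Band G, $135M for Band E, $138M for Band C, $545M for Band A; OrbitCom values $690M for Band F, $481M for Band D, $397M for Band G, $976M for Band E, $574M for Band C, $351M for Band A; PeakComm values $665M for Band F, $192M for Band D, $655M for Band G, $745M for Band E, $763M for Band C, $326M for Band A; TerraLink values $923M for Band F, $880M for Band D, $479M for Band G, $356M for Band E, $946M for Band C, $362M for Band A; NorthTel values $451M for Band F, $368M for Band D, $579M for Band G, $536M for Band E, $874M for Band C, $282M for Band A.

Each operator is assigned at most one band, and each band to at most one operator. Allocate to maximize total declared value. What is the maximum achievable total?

Treat this as an assignment problem: match each operator to one band.
Optimal: VistaNet→Band A ($682M), AzureWave→Band D ($766M), OrbitCom→Band E ($976M), PeakComm→Band G ($655M), TerraLink→Band F ($923M), NorthTel→Band C ($874M) — total 682+766+976+655+923+874 = $4876M.
Column-greedy (each band in turn goes to its best remaining operator) gives $4556M, worse by 320.

Maximum total: $4876M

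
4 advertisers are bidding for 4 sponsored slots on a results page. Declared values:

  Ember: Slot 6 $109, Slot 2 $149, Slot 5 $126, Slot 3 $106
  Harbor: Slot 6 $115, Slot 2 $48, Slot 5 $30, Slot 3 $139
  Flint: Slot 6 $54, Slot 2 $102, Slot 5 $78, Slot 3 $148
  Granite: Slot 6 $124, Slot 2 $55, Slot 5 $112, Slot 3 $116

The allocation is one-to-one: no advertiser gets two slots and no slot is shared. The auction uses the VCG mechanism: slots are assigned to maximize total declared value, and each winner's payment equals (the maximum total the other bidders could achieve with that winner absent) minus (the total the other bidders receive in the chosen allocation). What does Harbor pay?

Harbor pays $12.

Efficient allocation: Ember→Slot 2 ($149), Harbor→Slot 6 ($115), Flint→Slot 3 ($148), Granite→Slot 5 ($112); total welfare W = $524.
Harbor receives Slot 6 at value $115, so the others get W − 115 = $409.
Without Harbor: best allocation of the remaining 3 bidders over all 4 slots is Ember→Slot 2 ($149), Flint→Slot 3 ($148), Granite→Slot 6 ($124), total $421.
VCG payment = (others' best without Harbor) − (others' welfare with Harbor) = 421 − 409 = $12.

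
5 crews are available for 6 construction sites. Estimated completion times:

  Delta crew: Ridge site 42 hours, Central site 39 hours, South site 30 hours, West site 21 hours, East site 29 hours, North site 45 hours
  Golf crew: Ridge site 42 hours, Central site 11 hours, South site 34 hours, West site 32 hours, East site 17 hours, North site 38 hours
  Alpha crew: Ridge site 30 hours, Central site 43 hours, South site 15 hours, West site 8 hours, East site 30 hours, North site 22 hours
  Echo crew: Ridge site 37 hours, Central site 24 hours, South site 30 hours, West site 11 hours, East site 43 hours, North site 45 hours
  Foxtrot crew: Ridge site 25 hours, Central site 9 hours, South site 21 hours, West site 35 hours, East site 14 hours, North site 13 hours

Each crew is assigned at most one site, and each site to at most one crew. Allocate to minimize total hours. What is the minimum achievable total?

Min total: 79 hours

Optimal: Delta crew→East site (29 hours), Golf crew→Central site (11 hours), Alpha crew→South site (15 hours), Echo crew→West site (11 hours), Foxtrot crew→North site (13 hours) — total 29+11+15+11+13 = 79 hours.
Next-best assignment: Delta crew→South site, Golf crew→Central site, Alpha crew→North site, Echo crew→West site, Foxtrot crew→East site = 88 hours.
Swapping Golf crew↔Alpha crew (Golf crew→South site 34 hours, Alpha crew→Central site 43 hours) adds 51.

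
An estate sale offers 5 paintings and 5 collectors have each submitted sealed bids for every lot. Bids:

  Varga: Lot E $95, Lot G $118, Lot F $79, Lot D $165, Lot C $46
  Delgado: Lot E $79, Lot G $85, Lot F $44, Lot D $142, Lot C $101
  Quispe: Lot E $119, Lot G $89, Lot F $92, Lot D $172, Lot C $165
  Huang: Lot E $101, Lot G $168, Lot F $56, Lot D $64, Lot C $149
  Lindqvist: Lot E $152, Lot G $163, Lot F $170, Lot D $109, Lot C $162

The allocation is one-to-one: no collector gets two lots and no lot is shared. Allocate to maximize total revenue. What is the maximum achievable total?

Max total: $747

Optimal: Varga→Lot D ($165), Delgado→Lot E ($79), Quispe→Lot C ($165), Huang→Lot G ($168), Lindqvist→Lot F ($170) — total 165+79+165+168+170 = $747.
Column-greedy (each lot in turn goes to its best remaining collector) gives $678, worse by 69.
Next-best assignment: Varga→Lot E, Delgado→Lot D, Quispe→Lot C, Huang→Lot G, Lindqvist→Lot F = $740.
Checked against all permutations: $747 is optimal.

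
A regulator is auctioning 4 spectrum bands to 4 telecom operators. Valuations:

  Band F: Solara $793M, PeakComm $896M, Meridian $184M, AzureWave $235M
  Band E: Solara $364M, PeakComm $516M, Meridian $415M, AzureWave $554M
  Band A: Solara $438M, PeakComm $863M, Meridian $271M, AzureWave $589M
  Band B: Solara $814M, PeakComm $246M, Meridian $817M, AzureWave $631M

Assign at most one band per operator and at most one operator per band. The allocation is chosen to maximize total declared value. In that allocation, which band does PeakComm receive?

PeakComm receives Band A.

Optimal: Solara→Band F ($793M), PeakComm→Band A ($863M), Meridian→Band B ($817M), AzureWave→Band E ($554M) — total 793+863+817+554 = $3027M.
Max-entry greedy (repeatedly take the single best remaining cell) gives $2666M, worse by 361.
Next-best assignment: Solara→Band F, PeakComm→Band E, Meridian→Band B, AzureWave→Band A = $2715M.
PeakComm's own top band is Band F ($896M), but forcing PeakComm→Band F and reassigning the rest optimally gives only $2714M — worse by 313.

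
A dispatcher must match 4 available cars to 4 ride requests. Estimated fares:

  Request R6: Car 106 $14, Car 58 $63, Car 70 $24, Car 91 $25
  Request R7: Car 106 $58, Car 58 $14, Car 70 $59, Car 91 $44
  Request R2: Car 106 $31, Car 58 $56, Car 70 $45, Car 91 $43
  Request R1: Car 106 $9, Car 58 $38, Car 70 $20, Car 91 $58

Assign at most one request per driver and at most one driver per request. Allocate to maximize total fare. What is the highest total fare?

Treat this as an assignment problem: match each driver to one request.
Optimal: Car 106→Request R7 ($58), Car 58→Request R6 ($63), Car 70→Request R2 ($45), Car 91→Request R1 ($58) — total 58+63+45+58 = $224.
Max-entry greedy (repeatedly take the single best remaining cell) gives $211, worse by 13.

Max total: $224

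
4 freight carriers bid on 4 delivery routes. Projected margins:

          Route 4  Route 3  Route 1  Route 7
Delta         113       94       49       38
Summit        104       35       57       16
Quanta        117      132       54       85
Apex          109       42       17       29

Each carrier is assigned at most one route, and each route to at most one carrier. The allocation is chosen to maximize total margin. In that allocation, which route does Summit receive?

Optimal: Delta→Route 3 ($94k), Summit→Route 1 ($57k), Quanta→Route 7 ($85k), Apex→Route 4 ($109k) — total 94+57+85+109 = $345k.
Column-greedy (each route in turn goes to its best remaining carrier) gives $297k, worse by 48.
Next-best assignment: Delta→Route 7, Summit→Route 1, Quanta→Route 3, Apex→Route 4 = $336k.
Summit's own top route is Route 4 ($104k), but forcing Summit→Route 4 and reassigning the rest optimally gives only $314k — worse by 31.

Summit receives Route 1.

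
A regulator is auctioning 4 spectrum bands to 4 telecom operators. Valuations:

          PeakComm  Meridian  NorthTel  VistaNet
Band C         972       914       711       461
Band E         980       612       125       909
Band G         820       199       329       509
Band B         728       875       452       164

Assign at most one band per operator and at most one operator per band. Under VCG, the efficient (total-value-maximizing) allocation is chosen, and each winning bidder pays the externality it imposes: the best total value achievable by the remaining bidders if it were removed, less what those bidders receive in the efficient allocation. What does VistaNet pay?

VistaNet pays $160M.

Efficient allocation: PeakComm→Band G ($820M), Meridian→Band B ($875M), NorthTel→Band C ($711M), VistaNet→Band E ($909M); total welfare W = $3315M.
VistaNet receives Band E at value $909M, so the others get W − 909 = $2406M.
Without VistaNet: best allocation of the remaining 3 bidders over all 4 bands is PeakComm→Band E ($980M), Meridian→Band B ($875M), NorthTel→Band C ($711M), total $2566M.
VCG payment = (others' best without VistaNet) − (others' welfare with VistaNet) = 2566 − 2406 = $160M.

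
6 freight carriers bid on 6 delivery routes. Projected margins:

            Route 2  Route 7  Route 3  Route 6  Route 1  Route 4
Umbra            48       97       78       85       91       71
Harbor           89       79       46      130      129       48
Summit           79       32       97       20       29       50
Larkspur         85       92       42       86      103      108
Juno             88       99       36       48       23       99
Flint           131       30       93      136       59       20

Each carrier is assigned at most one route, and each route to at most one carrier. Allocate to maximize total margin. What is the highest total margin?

Optimal: Umbra→Route 7 ($97k), Harbor→Route 6 ($130k), Summit→Route 3 ($97k), Larkspur→Route 1 ($103k), Juno→Route 4 ($99k), Flint→Route 2 ($131k) — total 97+130+97+103+99+131 = $657k.
Max-entry greedy (repeatedly take the single best remaining cell) gives $617k, worse by 40.
No other one-to-one assignment exceeds $657k.

Maximum total: $657k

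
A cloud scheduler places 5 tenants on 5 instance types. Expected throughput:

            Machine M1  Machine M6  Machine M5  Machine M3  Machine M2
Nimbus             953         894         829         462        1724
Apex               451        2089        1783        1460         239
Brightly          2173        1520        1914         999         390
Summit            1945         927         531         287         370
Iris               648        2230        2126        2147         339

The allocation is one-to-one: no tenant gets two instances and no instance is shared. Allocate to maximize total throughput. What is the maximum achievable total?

Maximum total: 9819 ops/s

Optimal: Nimbus→Machine M2 (1724 ops/s), Apex→Machine M6 (2089 ops/s), Brightly→Machine M5 (1914 ops/s), Summit→Machine M1 (1945 ops/s), Iris→Machine M3 (2147 ops/s) — total 1724+2089+1914+1945+2147 = 9819 ops/s.
Max-entry greedy (repeatedly take the single best remaining cell) gives 8197 ops/s, worse by 1622.
Swapping Iris↔Apex (Iris→Machine M6 2230 ops/s, Apex→Machine M3 1460 ops/s) loses 546.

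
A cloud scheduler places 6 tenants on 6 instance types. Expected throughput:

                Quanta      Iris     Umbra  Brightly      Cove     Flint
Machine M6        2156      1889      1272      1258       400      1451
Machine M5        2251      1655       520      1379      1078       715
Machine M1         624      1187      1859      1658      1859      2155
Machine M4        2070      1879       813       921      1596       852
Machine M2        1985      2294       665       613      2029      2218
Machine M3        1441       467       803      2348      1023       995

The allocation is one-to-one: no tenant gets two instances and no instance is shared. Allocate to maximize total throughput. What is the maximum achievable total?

Optimal: Quanta→Machine M5 (2251 ops/s), Iris→Machine M6 (1889 ops/s), Umbra→Machine M1 (1859 ops/s), Brightly→Machine M3 (2348 ops/s), Cove→Machine M4 (1596 ops/s), Flint→Machine M2 (2218 ops/s) — total 2251+1889+1859+2348+1596+2218 = 12161 ops/s.
Column-greedy (each instance in turn goes to its best remaining tenant) gives 10575 ops/s, worse by 1586.
Checked against all permutations: 12161 ops/s is optimal.

Maximum total: 12161 ops/s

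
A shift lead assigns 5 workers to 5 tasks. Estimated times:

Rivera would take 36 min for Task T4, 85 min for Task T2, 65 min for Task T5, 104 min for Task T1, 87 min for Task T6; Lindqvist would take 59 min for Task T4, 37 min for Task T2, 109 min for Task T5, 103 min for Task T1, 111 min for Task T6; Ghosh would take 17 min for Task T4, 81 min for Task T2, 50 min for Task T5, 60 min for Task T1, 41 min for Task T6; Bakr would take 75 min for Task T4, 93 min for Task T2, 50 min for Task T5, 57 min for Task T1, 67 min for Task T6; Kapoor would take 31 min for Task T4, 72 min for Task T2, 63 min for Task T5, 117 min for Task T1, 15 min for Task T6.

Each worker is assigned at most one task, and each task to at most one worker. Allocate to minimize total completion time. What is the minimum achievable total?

This is the linear assignment problem.
Optimal: Rivera→Task T5 (65 min), Lindqvist→Task T2 (37 min), Ghosh→Task T4 (17 min), Bakr→Task T1 (57 min), Kapoor→Task T6 (15 min) — total 65+37+17+57+15 = 191 min.
Min-entry greedy (repeatedly take the single cheapest remaining cell) gives 223 min, worse by 32.
Next-best assignment: Rivera→Task T4, Lindqvist→Task T2, Ghosh→Task T5, Bakr→Task T1, Kapoor→Task T6 = 195 min.
Every other assignment is strictly worse.

Min total: 191 min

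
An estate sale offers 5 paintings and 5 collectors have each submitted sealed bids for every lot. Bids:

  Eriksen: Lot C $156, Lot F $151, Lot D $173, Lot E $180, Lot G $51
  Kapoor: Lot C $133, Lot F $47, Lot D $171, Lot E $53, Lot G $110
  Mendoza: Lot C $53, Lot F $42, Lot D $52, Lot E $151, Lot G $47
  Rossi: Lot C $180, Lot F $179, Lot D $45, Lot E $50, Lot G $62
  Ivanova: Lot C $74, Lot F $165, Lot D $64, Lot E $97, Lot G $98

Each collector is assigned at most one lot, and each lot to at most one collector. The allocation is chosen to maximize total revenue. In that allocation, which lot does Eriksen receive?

Treat this as an assignment problem: match each collector to one lot.
Optimal: Eriksen→Lot D ($173), Kapoor→Lot G ($110), Mendoza→Lot E ($151), Rossi→Lot C ($180), Ivanova→Lot F ($165) — total 173+110+151+180+165 = $779.
Row-greedy (each collector in turn takes its best remaining lot) gives $681, worse by 98.
Next-best assignment: Eriksen→Lot C, Kapoor→Lot D, Mendoza→Lot E, Rossi→Lot F, Ivanova→Lot G = $755.
Eriksen's own top lot is Lot E ($180), but forcing Eriksen→Lot E and reassigning the rest optimally gives only $743 — worse by 36.

Eriksen receives Lot D.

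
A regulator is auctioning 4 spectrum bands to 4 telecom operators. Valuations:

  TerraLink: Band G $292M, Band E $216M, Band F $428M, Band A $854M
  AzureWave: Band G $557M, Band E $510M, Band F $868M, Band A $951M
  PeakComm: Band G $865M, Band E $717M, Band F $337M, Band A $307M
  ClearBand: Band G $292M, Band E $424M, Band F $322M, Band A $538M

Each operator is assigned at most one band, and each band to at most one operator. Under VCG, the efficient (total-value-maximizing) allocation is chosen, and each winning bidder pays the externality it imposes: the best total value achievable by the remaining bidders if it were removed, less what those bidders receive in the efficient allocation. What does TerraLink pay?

Efficient allocation: TerraLink→Band A ($854M), AzureWave→Band F ($868M), PeakComm→Band G ($865M), ClearBand→Band E ($424M); total welfare W = $3011M.
TerraLink receives Band A at value $854M, so the others get W − 854 = $2157M.
Without TerraLink: best allocation of the remaining 3 bidders over all 4 bands is AzureWave→Band F ($868M), PeakComm→Band G ($865M), ClearBand→Band A ($538M), total $2271M.
VCG payment = (others' best without TerraLink) − (others' welfare with TerraLink) = 2271 − 2157 = $114M.

TerraLink pays $114M.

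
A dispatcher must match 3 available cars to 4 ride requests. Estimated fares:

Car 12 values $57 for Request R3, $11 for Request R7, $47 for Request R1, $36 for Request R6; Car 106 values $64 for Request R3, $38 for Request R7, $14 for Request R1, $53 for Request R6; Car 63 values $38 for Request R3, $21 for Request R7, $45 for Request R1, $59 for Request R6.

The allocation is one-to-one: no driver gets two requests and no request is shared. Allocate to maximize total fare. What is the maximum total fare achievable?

Maximum total: $170

Optimal: Car 12→Request R1 ($47), Car 106→Request R3 ($64), Car 63→Request R6 ($59) — total 47+64+59 = $170.
Row-greedy (each driver in turn takes its best remaining request) gives $155, worse by 15.
Next-best assignment: Car 12→Request R3, Car 106→Request R6, Car 63→Request R1 = $155.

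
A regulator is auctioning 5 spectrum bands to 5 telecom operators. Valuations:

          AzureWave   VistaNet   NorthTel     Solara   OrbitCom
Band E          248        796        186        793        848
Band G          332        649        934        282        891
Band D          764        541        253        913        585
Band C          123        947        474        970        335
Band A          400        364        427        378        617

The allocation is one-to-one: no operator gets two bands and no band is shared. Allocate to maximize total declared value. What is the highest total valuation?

Maximum total: $4081M

This is a one-to-one assignment (maximum-weight bipartite matching).
Optimal: AzureWave→Band D ($764M), VistaNet→Band E ($796M), NorthTel→Band G ($934M), Solara→Band C ($970M), OrbitCom→Band A ($617M) — total 764+796+934+970+617 = $4081M.
Max-entry greedy (repeatedly take the single best remaining cell) gives $3880M, worse by 201.
Next-best assignment: AzureWave→Band D, VistaNet→Band C, NorthTel→Band G, Solara→Band E, OrbitCom→Band A = $4055M.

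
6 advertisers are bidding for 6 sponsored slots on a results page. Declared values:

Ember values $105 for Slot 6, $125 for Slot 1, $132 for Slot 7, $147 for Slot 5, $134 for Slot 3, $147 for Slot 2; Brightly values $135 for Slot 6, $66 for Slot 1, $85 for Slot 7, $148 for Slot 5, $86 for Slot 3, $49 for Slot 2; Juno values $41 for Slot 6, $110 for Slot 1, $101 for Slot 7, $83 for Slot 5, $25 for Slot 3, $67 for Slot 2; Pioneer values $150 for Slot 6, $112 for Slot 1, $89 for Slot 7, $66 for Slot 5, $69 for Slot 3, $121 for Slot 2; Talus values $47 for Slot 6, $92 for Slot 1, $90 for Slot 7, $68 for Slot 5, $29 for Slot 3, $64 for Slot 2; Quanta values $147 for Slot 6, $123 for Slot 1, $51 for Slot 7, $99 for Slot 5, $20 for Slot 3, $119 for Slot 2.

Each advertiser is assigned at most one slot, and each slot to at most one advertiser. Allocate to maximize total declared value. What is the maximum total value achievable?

Maximum total: $751

Treat this as an assignment problem: match each advertiser to one slot.
Optimal: Ember→Slot 3 ($134), Brightly→Slot 5 ($148), Juno→Slot 1 ($110), Pioneer→Slot 6 ($150), Talus→Slot 7 ($90), Quanta→Slot 2 ($119) — total 134+148+110+150+90+119 = $751.
Column-greedy (each slot in turn goes to its best remaining advertiser) gives $672, worse by 79.
Next-best assignment: Ember→Slot 3, Brightly→Slot 5, Juno→Slot 1, Pioneer→Slot 2, Talus→Slot 7, Quanta→Slot 6 = $750.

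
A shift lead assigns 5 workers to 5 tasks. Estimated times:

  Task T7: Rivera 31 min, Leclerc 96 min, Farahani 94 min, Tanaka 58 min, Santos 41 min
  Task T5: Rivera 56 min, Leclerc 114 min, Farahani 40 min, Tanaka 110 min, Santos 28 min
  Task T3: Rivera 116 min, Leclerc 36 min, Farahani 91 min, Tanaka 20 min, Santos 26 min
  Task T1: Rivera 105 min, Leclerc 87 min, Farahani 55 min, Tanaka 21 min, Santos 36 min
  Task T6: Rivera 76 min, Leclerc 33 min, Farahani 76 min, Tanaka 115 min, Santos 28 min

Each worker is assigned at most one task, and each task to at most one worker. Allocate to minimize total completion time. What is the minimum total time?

Optimal: Rivera→Task T7 (31 min), Leclerc→Task T6 (33 min), Farahani→Task T5 (40 min), Tanaka→Task T1 (21 min), Santos→Task T3 (26 min) — total 31+33+40+21+26 = 151 min.
Row-greedy (each worker in turn takes its cheapest remaining task) gives 160 min, worse by 9.

Min total: 151 min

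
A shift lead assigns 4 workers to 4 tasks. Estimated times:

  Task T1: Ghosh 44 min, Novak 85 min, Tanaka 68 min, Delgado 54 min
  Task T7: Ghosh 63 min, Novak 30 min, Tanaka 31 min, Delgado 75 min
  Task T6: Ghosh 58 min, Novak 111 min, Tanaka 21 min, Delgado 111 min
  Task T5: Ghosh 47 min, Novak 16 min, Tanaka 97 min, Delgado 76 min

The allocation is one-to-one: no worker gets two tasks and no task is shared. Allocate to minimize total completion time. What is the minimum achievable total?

This is the linear assignment problem.
Optimal: Ghosh→Task T5 (47 min), Novak→Task T7 (30 min), Tanaka→Task T6 (21 min), Delgado→Task T1 (54 min) — total 47+30+21+54 = 152 min.
Column-greedy (each task in turn goes to its cheapest remaining worker) gives 171 min, worse by 19.
No other one-to-one assignment undercuts 152 min.

Min total: 152 min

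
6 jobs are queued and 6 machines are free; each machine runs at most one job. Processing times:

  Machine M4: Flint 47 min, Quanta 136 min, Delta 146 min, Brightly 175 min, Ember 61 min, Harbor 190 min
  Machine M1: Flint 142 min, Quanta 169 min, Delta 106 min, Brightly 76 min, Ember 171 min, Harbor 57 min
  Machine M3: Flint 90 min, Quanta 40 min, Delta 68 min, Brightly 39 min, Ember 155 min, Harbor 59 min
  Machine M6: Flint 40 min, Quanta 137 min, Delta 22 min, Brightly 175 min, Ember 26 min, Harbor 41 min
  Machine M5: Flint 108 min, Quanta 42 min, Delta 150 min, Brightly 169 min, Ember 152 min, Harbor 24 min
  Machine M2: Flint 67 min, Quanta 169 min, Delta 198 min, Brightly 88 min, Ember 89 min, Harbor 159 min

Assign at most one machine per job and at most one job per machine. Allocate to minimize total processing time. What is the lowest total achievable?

Min total: 288 min

Optimal: Flint→Machine M2 (67 min), Quanta→Machine M5 (42 min), Delta→Machine M6 (22 min), Brightly→Machine M3 (39 min), Ember→Machine M4 (61 min), Harbor→Machine M1 (57 min) — total 67+42+22+39+61+57 = 288 min.
Row-greedy (each job in turn takes its cheapest remaining machine) gives 359 min, worse by 71.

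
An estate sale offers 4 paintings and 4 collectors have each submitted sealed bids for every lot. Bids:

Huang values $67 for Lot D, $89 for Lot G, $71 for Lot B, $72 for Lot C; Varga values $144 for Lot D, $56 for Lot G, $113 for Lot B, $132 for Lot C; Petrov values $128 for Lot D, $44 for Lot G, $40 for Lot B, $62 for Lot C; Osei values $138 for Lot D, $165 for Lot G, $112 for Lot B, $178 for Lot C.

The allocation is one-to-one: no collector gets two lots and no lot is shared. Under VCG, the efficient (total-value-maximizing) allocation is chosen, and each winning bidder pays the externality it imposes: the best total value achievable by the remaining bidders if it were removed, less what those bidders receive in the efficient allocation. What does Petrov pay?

Petrov pays $31.

Efficient allocation: Huang→Lot G ($89), Varga→Lot B ($113), Petrov→Lot D ($128), Osei→Lot C ($178); total welfare W = $508.
Petrov receives Lot D at value $128, so the others get W − 128 = $380.
Without Petrov: best allocation of the remaining 3 bidders over all 4 lots is Huang→Lot G ($89), Varga→Lot D ($144), Osei→Lot C ($178), total $411.
VCG payment = (others' best without Petrov) − (others' welfare with Petrov) = 411 − 380 = $31.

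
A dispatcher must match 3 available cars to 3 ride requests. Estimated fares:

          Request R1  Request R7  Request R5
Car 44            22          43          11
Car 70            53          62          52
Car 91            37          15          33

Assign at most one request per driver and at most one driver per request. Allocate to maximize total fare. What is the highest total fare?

Maximum total: $132

Treat this as an assignment problem: match each driver to one request.
Optimal: Car 44→Request R7 ($43), Car 70→Request R5 ($52), Car 91→Request R1 ($37) — total 43+52+37 = $132.
Swapping Car 91↔Car 44 (Car 91→Request R7 $15, Car 44→Request R1 $22) loses 43.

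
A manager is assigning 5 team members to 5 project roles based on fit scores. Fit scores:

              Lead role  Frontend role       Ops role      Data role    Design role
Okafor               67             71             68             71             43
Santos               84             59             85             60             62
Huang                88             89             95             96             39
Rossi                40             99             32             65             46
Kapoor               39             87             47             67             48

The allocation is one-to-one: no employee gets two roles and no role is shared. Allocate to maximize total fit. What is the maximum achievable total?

Max total: 397 pts

Optimal: Okafor→Data role (71 pts), Santos→Lead role (84 pts), Huang→Ops role (95 pts), Rossi→Frontend role (99 pts), Kapoor→Design role (48 pts) — total 71+84+95+99+48 = 397 pts.
Column-greedy (each role in turn goes to its best remaining employee) gives 391 pts, worse by 6.
Next-best assignment: Okafor→Lead role, Santos→Ops role, Huang→Data role, Rossi→Frontend role, Kapoor→Design role = 395 pts.
No other one-to-one assignment exceeds 397 pts.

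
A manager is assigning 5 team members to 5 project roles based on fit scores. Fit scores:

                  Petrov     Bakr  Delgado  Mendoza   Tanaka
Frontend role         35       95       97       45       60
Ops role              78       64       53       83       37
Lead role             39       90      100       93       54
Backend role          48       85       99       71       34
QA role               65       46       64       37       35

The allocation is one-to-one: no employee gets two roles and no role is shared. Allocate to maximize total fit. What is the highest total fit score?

Maximum total: 400 pts

Optimal: Petrov→Ops role (78 pts), Bakr→Frontend role (95 pts), Delgado→Backend role (99 pts), Mendoza→Lead role (93 pts), Tanaka→QA role (35 pts) — total 78+95+99+93+35 = 400 pts.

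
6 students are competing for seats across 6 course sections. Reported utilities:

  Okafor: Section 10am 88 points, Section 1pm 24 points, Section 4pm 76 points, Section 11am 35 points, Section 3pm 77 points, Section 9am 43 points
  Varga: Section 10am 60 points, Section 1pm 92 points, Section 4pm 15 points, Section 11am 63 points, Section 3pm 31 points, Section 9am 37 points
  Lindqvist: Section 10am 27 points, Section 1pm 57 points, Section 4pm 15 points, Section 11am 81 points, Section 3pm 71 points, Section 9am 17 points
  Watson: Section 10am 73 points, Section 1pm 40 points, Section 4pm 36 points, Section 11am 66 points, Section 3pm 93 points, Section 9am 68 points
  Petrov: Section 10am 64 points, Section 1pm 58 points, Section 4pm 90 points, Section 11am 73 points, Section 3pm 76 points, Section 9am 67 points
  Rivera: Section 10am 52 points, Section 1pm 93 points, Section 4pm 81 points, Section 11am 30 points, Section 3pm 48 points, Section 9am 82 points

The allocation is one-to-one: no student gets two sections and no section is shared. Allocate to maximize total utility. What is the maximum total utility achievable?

Max total: 526 points

Optimal: Okafor→Section 10am (88 points), Varga→Section 1pm (92 points), Lindqvist→Section 11am (81 points), Watson→Section 3pm (93 points), Petrov→Section 4pm (90 points), Rivera→Section 9am (82 points) — total 88+92+81+93+90+82 = 526 points.
Column-greedy (each section in turn goes to its best remaining student) gives 482 points, worse by 44.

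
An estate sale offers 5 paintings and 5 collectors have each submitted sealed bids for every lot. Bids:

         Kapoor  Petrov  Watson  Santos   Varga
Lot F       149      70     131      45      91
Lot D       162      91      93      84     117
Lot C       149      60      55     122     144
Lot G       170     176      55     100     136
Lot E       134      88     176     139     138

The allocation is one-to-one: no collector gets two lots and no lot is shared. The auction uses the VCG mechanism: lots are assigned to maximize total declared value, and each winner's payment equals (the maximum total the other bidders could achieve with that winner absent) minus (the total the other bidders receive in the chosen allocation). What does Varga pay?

Efficient allocation: Kapoor→Lot D ($162), Petrov→Lot G ($176), Watson→Lot F ($131), Santos→Lot E ($139), Varga→Lot C ($144); total welfare W = $752.
Varga receives Lot C at value $144, so the others get W − 144 = $608.
Without Varga: best allocation of the remaining 4 bidders over all 5 lots is Kapoor→Lot D ($162), Petrov→Lot G ($176), Watson→Lot E ($176), Santos→Lot C ($122), total $636.
VCG payment = (others' best without Varga) − (others' welfare with Varga) = 636 − 608 = $28.

Varga pays $28.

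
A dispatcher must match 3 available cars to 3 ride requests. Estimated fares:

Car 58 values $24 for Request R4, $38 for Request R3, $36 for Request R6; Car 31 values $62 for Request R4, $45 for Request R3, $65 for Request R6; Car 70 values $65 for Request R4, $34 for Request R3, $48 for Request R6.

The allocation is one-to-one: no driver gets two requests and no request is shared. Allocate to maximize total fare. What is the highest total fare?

Treat this as an assignment problem: match each driver to one request.
Optimal: Car 58→Request R3 ($38), Car 31→Request R6 ($65), Car 70→Request R4 ($65) — total 38+65+65 = $168.
Swapping Car 31↔Car 58 (Car 31→Request R3 $45, Car 58→Request R6 $36) loses 22.

Max total: $168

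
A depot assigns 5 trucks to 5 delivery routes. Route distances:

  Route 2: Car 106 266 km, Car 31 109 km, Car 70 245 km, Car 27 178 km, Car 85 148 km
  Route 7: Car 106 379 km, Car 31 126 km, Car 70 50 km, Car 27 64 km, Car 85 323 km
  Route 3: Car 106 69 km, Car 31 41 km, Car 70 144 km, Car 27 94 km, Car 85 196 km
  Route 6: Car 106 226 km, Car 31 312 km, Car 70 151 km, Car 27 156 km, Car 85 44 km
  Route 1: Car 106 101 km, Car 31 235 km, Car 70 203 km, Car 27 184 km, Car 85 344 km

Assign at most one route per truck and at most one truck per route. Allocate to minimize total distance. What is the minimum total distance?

This is a one-to-one assignment (minimum-cost bipartite matching).
Optimal: Car 106→Route 1 (101 km), Car 31→Route 2 (109 km), Car 70→Route 7 (50 km), Car 27→Route 3 (94 km), Car 85→Route 6 (44 km) — total 101+109+50+94+44 = 398 km.
Min-entry greedy (repeatedly take the single cheapest remaining cell) gives 414 km, worse by 16.
Swapping Car 85↔Car 70 (Car 85→Route 7 323 km, Car 70→Route 6 151 km) adds 380.

Min total: 398 km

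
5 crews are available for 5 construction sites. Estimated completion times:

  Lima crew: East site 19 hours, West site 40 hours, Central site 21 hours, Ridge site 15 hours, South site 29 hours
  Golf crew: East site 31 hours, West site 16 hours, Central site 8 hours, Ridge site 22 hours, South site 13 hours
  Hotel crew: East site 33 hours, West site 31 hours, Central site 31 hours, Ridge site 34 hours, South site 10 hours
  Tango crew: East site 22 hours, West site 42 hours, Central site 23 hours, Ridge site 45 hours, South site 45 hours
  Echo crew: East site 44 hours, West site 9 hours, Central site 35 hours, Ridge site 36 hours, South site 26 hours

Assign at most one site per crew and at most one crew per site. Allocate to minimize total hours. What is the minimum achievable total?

Minimum total: 64 hours

Optimal: Lima crew→Ridge site (15 hours), Golf crew→Central site (8 hours), Hotel crew→South site (10 hours), Tango crew→East site (22 hours), Echo crew→West site (9 hours) — total 15+8+10+22+9 = 64 hours.
Column-greedy (each site in turn goes to its cheapest remaining crew) gives 115 hours, worse by 51.
Next-best assignment: Lima crew→East site, Golf crew→Ridge site, Hotel crew→South site, Tango crew→Central site, Echo crew→West site = 83 hours.
Every other assignment is strictly worse.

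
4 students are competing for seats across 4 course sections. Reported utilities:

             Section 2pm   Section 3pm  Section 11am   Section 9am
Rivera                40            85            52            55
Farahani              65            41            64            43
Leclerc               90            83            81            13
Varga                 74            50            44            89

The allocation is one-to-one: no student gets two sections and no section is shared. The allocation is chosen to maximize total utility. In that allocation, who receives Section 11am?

Optimal: Rivera→Section 3pm (85 points), Farahani→Section 11am (64 points), Leclerc→Section 2pm (90 points), Varga→Section 9am (89 points) — total 85+64+90+89 = 328 points.
Row-greedy (each student in turn takes its best remaining section) gives 320 points, worse by 8.
Next-best assignment: Rivera→Section 3pm, Farahani→Section 2pm, Leclerc→Section 11am, Varga→Section 9am = 320 points.
Swapping Farahani↔Varga (Farahani→Section 9am 43 points, Varga→Section 11am 44 points) loses 66.
Farahani's own top section is Section 2pm (65 points), but forcing Farahani→Section 2pm and reassigning the rest optimally gives only 320 points — worse by 8.

Farahani receives Section 11am.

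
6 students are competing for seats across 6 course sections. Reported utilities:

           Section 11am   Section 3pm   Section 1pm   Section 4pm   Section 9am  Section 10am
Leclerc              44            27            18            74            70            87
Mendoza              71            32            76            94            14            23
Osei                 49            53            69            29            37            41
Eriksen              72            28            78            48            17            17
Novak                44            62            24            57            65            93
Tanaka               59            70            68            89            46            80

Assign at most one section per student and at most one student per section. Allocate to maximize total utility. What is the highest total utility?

Max total: 468 points

Optimal: Leclerc→Section 9am (70 points), Mendoza→Section 4pm (94 points), Osei→Section 1pm (69 points), Eriksen→Section 11am (72 points), Novak→Section 10am (93 points), Tanaka→Section 3pm (70 points) — total 70+94+69+72+93+70 = 468 points.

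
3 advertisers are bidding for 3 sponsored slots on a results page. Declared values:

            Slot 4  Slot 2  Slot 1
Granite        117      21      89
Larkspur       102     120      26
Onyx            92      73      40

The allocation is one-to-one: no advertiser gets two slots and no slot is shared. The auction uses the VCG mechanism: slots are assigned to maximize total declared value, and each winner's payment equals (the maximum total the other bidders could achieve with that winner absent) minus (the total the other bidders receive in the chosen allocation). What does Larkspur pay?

Larkspur pays $9.

Efficient allocation: Granite→Slot 1 ($89), Larkspur→Slot 2 ($120), Onyx→Slot 4 ($92); total welfare W = $301.
Larkspur receives Slot 2 at value $120, so the others get W − 120 = $181.
Without Larkspur: best allocation of the remaining 2 bidders over all 3 slots is Granite→Slot 4 ($117), Onyx→Slot 2 ($73), total $190.
VCG payment = (others' best without Larkspur) − (others' welfare with Larkspur) = 190 − 181 = $9.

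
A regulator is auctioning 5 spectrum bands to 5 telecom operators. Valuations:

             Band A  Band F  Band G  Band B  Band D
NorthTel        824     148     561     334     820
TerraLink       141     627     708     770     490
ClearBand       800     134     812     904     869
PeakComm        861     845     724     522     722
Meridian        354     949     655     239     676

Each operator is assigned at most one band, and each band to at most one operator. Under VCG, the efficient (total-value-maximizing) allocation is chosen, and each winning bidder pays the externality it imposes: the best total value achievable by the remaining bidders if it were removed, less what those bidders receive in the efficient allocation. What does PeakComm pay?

PeakComm pays $31M.

Efficient allocation: NorthTel→Band D ($820M), TerraLink→Band G ($708M), ClearBand→Band B ($904M), PeakComm→Band A ($861M), Meridian→Band F ($949M); total welfare W = $4242M.
PeakComm receives Band A at value $861M, so the others get W − 861 = $3381M.
Without PeakComm: best allocation of the remaining 4 bidders over all 5 bands is NorthTel→Band A ($824M), TerraLink→Band B ($770M), ClearBand→Band D ($869M), Meridian→Band F ($949M), total $3412M.
VCG payment = (others' best without PeakComm) − (others' welfare with PeakComm) = 3412 − 3381 = $31M.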